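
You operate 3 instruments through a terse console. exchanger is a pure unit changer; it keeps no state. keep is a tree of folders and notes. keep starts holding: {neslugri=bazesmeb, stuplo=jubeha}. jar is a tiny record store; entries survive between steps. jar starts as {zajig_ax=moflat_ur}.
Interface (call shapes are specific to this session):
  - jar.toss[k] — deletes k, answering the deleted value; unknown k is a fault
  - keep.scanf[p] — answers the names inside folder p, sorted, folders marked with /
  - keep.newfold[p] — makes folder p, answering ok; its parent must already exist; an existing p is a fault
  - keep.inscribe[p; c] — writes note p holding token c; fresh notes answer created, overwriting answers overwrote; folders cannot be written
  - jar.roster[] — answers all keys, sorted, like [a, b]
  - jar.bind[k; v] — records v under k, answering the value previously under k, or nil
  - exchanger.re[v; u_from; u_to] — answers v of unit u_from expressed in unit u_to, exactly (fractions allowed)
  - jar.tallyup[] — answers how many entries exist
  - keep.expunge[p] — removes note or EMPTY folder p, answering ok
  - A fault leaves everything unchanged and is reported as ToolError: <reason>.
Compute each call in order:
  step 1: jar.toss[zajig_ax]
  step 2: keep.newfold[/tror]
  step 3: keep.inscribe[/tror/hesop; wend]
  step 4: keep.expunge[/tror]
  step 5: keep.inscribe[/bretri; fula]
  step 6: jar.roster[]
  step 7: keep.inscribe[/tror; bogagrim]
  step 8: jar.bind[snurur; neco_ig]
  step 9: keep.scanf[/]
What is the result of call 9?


$ toss k: zajig_ax
[out] moflat_ur
$ newfold p: /tror
[out] ok
$ inscribe p: /tror/hesop c: wend
[out] created
$ expunge p: /tror
[out] ToolError: not empty
$ inscribe p: /bretri c: fula
[out] created
$ roster
[out] []
$ inscribe p: /tror c: bogagrim
[out] ToolError: is a directory
$ bind k: snurur v: neco_ig
[out] nil
$ scanf p: /
[out] [bretri, neslugri, stuplo, tror/]

Answer: [bretri, neslugri, stuplo, tror/]


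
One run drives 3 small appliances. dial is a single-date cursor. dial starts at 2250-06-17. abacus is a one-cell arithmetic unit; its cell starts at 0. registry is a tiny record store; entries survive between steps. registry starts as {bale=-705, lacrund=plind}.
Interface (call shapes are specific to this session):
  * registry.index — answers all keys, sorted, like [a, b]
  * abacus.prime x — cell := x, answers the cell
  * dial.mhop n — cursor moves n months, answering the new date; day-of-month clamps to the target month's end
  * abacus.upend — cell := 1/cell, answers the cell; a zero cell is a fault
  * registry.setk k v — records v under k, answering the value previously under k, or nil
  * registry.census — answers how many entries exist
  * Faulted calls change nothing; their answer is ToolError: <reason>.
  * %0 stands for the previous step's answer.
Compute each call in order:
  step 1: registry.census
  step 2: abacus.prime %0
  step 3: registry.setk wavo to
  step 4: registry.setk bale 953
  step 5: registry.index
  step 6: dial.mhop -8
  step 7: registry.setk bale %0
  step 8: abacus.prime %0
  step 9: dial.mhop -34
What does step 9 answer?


==> census()
<== 2
==> prime(x=%0)
<== 2
==> setk(k=wavo, v=to)
<== nil
==> setk(k=bale, v=953)
<== -705
==> index()
<== [bale, lacrund, wavo]
==> mhop(n=-8)
<== 2249-10-17
==> setk(k=bale, v=%0)
<== 953
==> prime(x=%0)
<== 953
==> mhop(n=-34)
<== 2246-12-17

Answer: 2246-12-17


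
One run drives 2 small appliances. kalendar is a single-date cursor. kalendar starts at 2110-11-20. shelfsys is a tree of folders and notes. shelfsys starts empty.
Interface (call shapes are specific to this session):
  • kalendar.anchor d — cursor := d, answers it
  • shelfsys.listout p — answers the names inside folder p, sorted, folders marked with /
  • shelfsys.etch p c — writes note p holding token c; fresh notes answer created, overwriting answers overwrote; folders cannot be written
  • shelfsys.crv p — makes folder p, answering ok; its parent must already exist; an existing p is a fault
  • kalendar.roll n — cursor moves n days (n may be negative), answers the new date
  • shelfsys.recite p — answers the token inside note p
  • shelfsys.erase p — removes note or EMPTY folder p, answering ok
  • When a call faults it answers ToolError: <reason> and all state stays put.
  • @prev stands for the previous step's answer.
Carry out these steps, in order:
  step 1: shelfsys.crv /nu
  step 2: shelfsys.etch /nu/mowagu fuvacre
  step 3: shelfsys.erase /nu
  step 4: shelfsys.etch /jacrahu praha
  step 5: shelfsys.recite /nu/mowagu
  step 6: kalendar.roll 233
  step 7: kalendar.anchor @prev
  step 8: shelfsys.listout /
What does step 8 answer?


·→ crv(/nu)
·← ok
·→ etch(/nu/mowagu, fuvacre)
·← created
·→ erase(/nu)
·← ToolError: not empty
·→ etch(/jacrahu, praha)
·← created
·→ recite(/nu/mowagu)
·← fuvacre
·→ roll(233)
·← 2111-07-11
·→ anchor(@prev)
·← 2111-07-11
·→ listout(/)
·← [jacrahu, nu/]

Answer: [jacrahu, nu/]


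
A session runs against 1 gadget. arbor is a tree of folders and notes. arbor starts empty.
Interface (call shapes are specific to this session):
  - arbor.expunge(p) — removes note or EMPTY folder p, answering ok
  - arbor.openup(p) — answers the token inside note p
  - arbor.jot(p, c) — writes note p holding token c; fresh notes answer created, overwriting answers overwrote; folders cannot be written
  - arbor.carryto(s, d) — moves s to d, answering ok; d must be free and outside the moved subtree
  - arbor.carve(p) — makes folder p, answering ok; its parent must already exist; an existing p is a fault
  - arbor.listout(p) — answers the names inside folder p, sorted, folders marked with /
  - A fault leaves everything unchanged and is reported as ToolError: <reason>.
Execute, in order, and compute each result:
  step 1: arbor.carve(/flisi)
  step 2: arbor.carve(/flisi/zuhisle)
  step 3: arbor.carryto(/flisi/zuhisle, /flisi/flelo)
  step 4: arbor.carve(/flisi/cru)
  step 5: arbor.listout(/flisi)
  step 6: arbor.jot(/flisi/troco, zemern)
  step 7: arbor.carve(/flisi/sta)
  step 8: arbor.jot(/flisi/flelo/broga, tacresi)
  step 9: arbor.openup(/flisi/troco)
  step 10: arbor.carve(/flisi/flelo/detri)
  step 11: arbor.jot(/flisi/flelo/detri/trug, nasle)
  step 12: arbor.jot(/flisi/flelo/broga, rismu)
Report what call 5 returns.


Answer: [cru/, flelo/]

Derivation:
% carve p=/flisi
  ok
% carve p=/flisi/zuhisle
  ok
% carryto s=/flisi/zuhisle d=/flisi/flelo
  ok
% carve p=/flisi/cru
  ok
% listout p=/flisi
  [cru/, flelo/]
% jot p=/flisi/troco c=zemern
  created
% carve p=/flisi/sta
  ok
% jot p=/flisi/flelo/broga c=tacresi
  created
% openup p=/flisi/troco
  zemern
% carve p=/flisi/flelo/detri
  ok
% jot p=/flisi/flelo/detri/trug c=nasle
  created
% jot p=/flisi/flelo/broga c=rismu
  overwrote


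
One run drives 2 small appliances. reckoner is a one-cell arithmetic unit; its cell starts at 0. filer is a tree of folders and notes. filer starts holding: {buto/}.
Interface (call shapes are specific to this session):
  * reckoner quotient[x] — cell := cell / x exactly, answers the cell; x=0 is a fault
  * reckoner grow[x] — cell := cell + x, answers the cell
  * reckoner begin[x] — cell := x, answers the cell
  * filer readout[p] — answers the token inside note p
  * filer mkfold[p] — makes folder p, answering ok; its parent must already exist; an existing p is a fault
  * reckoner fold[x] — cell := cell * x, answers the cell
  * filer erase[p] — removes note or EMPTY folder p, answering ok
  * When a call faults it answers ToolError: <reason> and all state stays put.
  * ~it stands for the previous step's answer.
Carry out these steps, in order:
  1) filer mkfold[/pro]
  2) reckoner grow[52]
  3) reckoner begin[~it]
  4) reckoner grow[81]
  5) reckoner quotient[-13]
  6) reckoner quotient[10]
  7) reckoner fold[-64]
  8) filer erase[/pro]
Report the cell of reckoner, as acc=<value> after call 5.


-> filer mkfold(/pro)
<- ok
-> reckoner grow(52)
<- 52
-> reckoner begin(~it)
<- 52
-> reckoner grow(81)
<- 133
-> reckoner quotient(-13)
<- -133/13
-> reckoner quotient(10)
<- -133/130
-> reckoner fold(-64)
<- 4256/65
-> filer erase(/pro)
<- ok

Answer: acc=-133/13


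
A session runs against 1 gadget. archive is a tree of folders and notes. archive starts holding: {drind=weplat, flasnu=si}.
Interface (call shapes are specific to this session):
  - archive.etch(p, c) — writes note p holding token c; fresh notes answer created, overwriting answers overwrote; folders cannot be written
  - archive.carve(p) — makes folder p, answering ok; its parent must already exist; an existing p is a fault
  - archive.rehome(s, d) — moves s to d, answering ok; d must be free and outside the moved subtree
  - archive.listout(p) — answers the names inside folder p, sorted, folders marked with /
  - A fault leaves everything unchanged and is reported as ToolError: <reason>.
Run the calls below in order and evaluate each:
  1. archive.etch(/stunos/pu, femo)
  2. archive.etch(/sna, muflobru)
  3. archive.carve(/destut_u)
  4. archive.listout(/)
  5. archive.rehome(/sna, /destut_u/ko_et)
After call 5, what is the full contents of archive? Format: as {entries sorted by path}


Answer: {destut_u/, destut_u/ko_et=muflobru, drind=weplat, flasnu=si}

Derivation:
==> archive.etch(p=/stunos/pu, c=femo)
<== ToolError: no parent
==> archive.etch(p=/sna, c=muflobru)
<== created
==> archive.carve(p=/destut_u)
<== ok
==> archive.listout(p=/)
<== [destut_u/, drind, flasnu, sna]
==> archive.rehome(s=/sna, d=/destut_u/ko_et)
<== ok


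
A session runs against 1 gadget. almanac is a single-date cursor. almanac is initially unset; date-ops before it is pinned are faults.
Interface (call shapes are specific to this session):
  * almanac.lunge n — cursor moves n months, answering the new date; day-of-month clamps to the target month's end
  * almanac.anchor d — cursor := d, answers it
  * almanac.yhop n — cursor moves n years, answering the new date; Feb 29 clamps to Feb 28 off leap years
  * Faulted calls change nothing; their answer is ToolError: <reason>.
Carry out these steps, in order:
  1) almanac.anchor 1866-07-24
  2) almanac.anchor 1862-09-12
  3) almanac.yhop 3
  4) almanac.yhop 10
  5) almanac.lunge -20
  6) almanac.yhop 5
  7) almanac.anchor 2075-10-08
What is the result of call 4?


==> almanac.anchor(d=1866-07-24)
<== 1866-07-24
==> almanac.anchor(d=1862-09-12)
<== 1862-09-12
==> almanac.yhop(n=3)
<== 1865-09-12
==> almanac.yhop(n=10)
<== 1875-09-12
==> almanac.lunge(n=-20)
<== 1874-01-12
==> almanac.yhop(n=5)
<== 1879-01-12
==> almanac.anchor(d=2075-10-08)
<== 2075-10-08

Answer: 1875-09-12


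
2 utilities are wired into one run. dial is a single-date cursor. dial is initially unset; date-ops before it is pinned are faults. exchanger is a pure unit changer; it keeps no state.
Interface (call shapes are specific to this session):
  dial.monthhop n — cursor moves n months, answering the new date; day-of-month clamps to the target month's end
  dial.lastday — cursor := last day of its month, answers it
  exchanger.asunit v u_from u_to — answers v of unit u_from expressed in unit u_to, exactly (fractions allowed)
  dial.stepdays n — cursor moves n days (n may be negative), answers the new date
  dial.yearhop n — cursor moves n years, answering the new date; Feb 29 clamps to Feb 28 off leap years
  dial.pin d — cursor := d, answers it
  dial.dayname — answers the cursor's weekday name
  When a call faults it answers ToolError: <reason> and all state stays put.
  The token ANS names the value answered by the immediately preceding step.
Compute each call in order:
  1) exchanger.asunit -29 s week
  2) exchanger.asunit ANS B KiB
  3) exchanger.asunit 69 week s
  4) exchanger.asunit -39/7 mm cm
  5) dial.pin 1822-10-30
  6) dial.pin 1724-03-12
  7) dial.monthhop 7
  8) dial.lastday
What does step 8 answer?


Answer: 1724-10-31

Derivation:
// 1. asunit(v='-29', u_from='s', u_to='week') => -29/604800
// 2. asunit(v='ANS', u_from='B', u_to='KiB') => -29/619315200
// 3. asunit(v='69', u_from='week', u_to='s') => 41731200
// 4. asunit(v='-39/7', u_from='mm', u_to='cm') => -39/70
// 5. pin(d='1822-10-30') => 1822-10-30
// 6. pin(d='1724-03-12') => 1724-03-12
// 7. monthhop(n='7') => 1724-10-12
// 8. lastday() => 1724-10-31


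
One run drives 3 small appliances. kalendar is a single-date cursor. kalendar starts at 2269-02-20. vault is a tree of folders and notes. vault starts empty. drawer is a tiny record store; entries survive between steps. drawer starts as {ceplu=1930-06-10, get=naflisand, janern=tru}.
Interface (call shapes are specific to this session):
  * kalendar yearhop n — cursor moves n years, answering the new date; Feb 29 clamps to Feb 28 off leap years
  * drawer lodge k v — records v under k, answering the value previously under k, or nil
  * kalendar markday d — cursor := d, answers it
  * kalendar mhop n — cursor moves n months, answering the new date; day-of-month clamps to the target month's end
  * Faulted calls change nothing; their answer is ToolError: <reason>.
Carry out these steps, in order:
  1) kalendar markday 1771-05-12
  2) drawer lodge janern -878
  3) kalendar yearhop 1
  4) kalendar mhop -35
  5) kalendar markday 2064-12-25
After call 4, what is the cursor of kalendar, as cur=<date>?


# kalendar markday(d='1771-05-12') -> 1771-05-12
# drawer lodge(k='janern', v='-878') -> tru
# kalendar yearhop(n='1') -> 1772-05-12
# kalendar mhop(n='-35') -> 1769-06-12
# kalendar markday(d='2064-12-25') -> 2064-12-25

Answer: cur=1769-06-12


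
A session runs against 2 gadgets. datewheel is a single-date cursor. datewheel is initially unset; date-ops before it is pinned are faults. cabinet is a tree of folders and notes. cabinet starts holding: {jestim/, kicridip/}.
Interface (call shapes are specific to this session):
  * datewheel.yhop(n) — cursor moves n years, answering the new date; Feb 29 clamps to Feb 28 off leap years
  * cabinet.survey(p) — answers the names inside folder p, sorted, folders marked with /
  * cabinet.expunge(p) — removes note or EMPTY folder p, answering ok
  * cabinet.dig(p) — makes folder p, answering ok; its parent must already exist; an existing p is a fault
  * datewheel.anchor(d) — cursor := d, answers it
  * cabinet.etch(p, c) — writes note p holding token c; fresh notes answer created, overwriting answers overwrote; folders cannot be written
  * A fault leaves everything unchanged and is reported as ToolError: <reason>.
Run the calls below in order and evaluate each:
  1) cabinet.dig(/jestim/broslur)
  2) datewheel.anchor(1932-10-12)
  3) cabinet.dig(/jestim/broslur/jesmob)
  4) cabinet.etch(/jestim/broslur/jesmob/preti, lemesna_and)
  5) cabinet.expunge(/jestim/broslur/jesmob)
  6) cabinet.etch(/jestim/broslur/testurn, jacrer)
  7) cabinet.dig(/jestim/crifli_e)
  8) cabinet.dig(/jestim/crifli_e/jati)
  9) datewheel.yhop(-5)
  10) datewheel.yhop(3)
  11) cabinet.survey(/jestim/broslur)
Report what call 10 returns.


Answer: 1930-10-12

Derivation:
! 1. dig(p→/jestim/broslur) => ok
! 2. anchor(d→1932-10-12) => 1932-10-12
! 3. dig(p→/jestim/broslur/jesmob) => ok
! 4. etch(p→/jestim/broslur/jesmob/preti, c→lemesna_and) => created
! 5. expunge(p→/jestim/broslur/jesmob) => ToolError: not empty
! 6. etch(p→/jestim/broslur/testurn, c→jacrer) => created
! 7. dig(p→/jestim/crifli_e) => ok
! 8. dig(p→/jestim/crifli_e/jati) => ok
! 9. yhop(n→-5) => 1927-10-12
! 10. yhop(n→3) => 1930-10-12
! 11. survey(p→/jestim/broslur) => [jesmob/, testurn]


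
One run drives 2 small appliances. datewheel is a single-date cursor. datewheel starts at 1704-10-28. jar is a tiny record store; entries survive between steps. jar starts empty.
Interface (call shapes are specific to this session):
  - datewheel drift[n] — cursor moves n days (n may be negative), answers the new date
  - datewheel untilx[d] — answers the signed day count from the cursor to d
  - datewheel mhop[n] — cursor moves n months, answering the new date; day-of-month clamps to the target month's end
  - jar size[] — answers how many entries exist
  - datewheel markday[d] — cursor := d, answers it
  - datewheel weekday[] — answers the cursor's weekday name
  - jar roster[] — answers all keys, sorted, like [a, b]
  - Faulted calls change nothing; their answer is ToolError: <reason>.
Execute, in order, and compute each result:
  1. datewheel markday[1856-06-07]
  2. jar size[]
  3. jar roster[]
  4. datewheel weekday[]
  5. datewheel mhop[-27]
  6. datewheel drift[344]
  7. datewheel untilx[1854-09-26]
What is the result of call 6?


-- 1. datewheel markday(d=1856-06-07) ~> 1856-06-07
-- 2. jar size() ~> 0
-- 3. jar roster() ~> []
-- 4. datewheel weekday() ~> Saturday
-- 5. datewheel mhop(n=-27) ~> 1854-03-07
-- 6. datewheel drift(n=344) ~> 1855-02-14
-- 7. datewheel untilx(d=1854-09-26) ~> -141

Answer: 1855-02-14


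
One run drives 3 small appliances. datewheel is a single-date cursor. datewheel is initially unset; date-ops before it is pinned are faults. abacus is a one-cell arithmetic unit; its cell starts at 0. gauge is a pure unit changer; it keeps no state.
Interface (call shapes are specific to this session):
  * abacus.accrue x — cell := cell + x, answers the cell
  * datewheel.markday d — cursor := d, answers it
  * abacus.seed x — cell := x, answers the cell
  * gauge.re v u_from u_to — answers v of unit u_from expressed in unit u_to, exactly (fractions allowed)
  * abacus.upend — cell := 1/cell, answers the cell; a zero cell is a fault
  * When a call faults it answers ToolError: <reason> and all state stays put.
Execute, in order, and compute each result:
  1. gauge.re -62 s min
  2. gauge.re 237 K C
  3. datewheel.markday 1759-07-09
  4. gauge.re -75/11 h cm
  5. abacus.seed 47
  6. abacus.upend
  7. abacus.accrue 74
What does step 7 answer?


Answer: 3479/47

Derivation:
Using gauge.re with v=-62, u_from=s, u_to=min, and see -31/30.
I invoke gauge.re with v=237, u_from=K, u_to=C, and get -723/20.
Then datewheel.markday with d=1759-07-09, — result: 1759-07-09.
I call gauge.re with v=-75/11, u_from=h, u_to=cm, yielding ToolError: incompatible units.
Using abacus.seed with x=47, → 47.
Invoking abacus.upend(), giving 1/47.
Calling abacus.accrue with x=74, → 3479/47.


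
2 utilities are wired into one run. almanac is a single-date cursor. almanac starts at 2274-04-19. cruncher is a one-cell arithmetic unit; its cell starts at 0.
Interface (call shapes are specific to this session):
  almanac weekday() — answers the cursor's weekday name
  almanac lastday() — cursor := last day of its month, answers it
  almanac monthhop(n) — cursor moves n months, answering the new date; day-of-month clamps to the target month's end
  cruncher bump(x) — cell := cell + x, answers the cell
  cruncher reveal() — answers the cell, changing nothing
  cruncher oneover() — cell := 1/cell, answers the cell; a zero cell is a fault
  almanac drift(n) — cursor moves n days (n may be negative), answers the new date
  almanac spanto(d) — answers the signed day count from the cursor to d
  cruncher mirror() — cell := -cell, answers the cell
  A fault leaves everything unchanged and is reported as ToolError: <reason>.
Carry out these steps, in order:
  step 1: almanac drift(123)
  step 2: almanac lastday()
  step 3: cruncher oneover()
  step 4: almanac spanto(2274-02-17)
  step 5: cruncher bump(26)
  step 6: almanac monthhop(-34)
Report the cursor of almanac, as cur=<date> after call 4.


Answer: cur=2274-08-31

Derivation:
I run almanac drift passing 123, giving 2274-08-20.
Invoking almanac lastday, — result: 2274-08-31.
Using cruncher oneover(), which returns ToolError: reciprocal of zero.
I try almanac spanto passing 2274-02-17, yielding -195.
I run cruncher bump passing 26: 26.
I call almanac monthhop passing -34: 2271-10-31.


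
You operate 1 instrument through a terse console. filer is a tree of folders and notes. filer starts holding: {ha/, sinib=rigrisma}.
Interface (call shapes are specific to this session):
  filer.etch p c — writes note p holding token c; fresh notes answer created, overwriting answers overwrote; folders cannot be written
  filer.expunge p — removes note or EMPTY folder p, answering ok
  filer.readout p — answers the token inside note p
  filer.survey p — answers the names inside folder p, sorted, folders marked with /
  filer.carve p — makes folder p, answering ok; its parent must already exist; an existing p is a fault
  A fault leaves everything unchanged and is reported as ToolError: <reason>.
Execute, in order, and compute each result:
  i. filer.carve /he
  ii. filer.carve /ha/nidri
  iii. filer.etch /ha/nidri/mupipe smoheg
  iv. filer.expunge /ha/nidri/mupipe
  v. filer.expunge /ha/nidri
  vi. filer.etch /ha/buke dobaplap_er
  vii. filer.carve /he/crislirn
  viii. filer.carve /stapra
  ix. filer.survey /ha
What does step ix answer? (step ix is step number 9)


Then filer.carve(p=/he), — result: ok.
I call filer.carve(p=/ha/nidri): ok.
Next I call filer.etch(p=/ha/nidri/mupipe, c=smoheg): created.
Using filer.expunge(p=/ha/nidri/mupipe), and observe ok.
Calling filer.expunge(p=/ha/nidri), → ok.
Invoking filer.etch(p=/ha/buke, c=dobaplap_er), → created.
Next I call filer.carve(p=/he/crislirn): ok.
Now I run filer.carve(p=/stapra): ok.
Next I call filer.survey(p=/ha), which returns [buke].

Answer: [buke]


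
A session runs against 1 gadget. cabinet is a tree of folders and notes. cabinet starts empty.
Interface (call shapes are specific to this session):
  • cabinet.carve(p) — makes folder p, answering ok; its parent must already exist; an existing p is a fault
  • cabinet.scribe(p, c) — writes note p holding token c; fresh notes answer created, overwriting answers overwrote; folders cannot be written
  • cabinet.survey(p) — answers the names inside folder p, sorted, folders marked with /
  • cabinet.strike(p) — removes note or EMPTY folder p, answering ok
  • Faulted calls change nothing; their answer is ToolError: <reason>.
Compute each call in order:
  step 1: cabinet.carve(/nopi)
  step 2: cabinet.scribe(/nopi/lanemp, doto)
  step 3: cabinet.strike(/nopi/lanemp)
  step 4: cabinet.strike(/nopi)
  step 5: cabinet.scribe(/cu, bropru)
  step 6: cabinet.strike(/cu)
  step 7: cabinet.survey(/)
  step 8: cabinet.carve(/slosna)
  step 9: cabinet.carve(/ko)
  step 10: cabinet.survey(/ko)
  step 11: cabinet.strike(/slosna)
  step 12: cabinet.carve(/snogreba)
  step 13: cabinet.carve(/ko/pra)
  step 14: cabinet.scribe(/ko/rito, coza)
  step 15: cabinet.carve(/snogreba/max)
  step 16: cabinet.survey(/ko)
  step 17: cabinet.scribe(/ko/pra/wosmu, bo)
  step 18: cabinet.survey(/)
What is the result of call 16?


Answer: [pra/, rito]

Derivation:
% cabinet.carve p='/nopi'
[out] ok
% cabinet.scribe p='/nopi/lanemp' c='doto'
[out] created
% cabinet.strike p='/nopi/lanemp'
[out] ok
% cabinet.strike p='/nopi'
[out] ok
% cabinet.scribe p='/cu' c='bropru'
[out] created
% cabinet.strike p='/cu'
[out] ok
% cabinet.survey p='/'
[out] []
% cabinet.carve p='/slosna'
[out] ok
% cabinet.carve p='/ko'
[out] ok
% cabinet.survey p='/ko'
[out] []
% cabinet.strike p='/slosna'
[out] ok
% cabinet.carve p='/snogreba'
[out] ok
% cabinet.carve p='/ko/pra'
[out] ok
% cabinet.scribe p='/ko/rito' c='coza'
[out] created
% cabinet.carve p='/snogreba/max'
[out] ok
% cabinet.survey p='/ko'
[out] [pra/, rito]
% cabinet.scribe p='/ko/pra/wosmu' c='bo'
[out] created
% cabinet.survey p='/'
[out] [ko/, snogreba/]


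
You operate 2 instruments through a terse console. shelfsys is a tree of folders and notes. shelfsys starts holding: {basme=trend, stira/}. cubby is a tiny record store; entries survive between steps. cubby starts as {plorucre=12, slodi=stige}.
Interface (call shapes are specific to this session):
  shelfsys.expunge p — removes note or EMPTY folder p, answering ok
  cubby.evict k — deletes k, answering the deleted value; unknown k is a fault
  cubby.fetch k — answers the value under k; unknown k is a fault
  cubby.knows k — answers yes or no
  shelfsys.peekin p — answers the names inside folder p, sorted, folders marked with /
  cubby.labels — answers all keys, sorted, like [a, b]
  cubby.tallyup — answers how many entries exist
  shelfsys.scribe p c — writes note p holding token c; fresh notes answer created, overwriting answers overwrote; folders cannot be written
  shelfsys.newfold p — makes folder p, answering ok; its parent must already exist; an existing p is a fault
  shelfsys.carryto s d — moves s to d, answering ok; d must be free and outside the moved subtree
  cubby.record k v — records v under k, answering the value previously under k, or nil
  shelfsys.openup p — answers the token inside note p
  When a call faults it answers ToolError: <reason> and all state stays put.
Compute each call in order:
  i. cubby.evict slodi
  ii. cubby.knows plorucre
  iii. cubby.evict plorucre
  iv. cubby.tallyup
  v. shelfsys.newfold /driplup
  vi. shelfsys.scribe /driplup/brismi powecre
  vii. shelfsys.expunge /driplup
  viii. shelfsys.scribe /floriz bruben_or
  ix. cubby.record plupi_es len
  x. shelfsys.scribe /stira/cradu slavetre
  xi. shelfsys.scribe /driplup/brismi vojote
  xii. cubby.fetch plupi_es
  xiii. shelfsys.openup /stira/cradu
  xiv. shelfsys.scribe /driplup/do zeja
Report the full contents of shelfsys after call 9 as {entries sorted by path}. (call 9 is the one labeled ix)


Act: evict[k: slodi]
Obs: stige
Act: knows[k: plorucre]
Obs: yes
Act: evict[k: plorucre]
Obs: 12
Act: tallyup[]
Obs: 0
Act: newfold[p: /driplup]
Obs: ok
Act: scribe[p: /driplup/brismi; c: powecre]
Obs: created
Act: expunge[p: /driplup]
Obs: ToolError: not empty
Act: scribe[p: /floriz; c: bruben_or]
Obs: created
Act: record[k: plupi_es; v: len]
Obs: nil
Act: scribe[p: /stira/cradu; c: slavetre]
Obs: created
Act: scribe[p: /driplup/brismi; c: vojote]
Obs: overwrote
Act: fetch[k: plupi_es]
Obs: len
Act: openup[p: /stira/cradu]
Obs: slavetre
Act: scribe[p: /driplup/do; c: zeja]
Obs: created

Answer: {basme=trend, driplup/, driplup/brismi=powecre, floriz=bruben_or, stira/}


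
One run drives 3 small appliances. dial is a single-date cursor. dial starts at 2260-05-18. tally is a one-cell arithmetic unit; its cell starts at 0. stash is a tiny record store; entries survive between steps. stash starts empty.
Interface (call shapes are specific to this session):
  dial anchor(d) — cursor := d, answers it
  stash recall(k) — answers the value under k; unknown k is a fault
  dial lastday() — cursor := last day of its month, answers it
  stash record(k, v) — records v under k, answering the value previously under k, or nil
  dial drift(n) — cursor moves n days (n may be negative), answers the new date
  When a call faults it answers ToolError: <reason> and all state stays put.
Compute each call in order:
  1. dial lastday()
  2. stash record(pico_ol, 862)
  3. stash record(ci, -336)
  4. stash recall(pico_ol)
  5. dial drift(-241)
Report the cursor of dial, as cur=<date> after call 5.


Answer: cur=2259-10-03

Derivation:
$ dial lastday
[out] 2260-05-31
$ stash record k='pico_ol' v='862'
[out] nil
$ stash record k='ci' v='-336'
[out] nil
$ stash recall k='pico_ol'
[out] 862
$ dial drift n='-241'
[out] 2259-10-03


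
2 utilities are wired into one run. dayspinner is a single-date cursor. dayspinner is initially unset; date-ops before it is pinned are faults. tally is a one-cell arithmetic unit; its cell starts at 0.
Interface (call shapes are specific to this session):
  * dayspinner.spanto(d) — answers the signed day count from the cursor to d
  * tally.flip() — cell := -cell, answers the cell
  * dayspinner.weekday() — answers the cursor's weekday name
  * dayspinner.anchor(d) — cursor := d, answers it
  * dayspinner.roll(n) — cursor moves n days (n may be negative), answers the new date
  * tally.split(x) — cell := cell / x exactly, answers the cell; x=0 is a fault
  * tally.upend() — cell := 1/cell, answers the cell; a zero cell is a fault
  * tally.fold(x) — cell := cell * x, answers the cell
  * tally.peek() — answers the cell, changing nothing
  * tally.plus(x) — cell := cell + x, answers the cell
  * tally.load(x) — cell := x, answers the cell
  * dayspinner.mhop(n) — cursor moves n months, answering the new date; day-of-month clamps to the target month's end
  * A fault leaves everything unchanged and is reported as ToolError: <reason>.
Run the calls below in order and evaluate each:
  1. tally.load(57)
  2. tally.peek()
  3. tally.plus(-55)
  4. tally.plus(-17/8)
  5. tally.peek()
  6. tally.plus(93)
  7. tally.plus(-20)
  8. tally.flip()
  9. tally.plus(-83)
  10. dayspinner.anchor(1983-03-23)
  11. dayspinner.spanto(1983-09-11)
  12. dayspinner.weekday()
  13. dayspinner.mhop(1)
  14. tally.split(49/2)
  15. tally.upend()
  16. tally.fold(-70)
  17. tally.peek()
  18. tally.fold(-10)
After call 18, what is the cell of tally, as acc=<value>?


Answer: acc=-137200/1247

Derivation:
→ tally.load(x→57)
← 57
→ tally.peek()
← 57
→ tally.plus(x→-55)
← 2
→ tally.plus(x→-17/8)
← -1/8
→ tally.peek()
← -1/8
→ tally.plus(x→93)
← 743/8
→ tally.plus(x→-20)
← 583/8
→ tally.flip()
← -583/8
→ tally.plus(x→-83)
← -1247/8
→ dayspinner.anchor(d→1983-03-23)
← 1983-03-23
→ dayspinner.spanto(d→1983-09-11)
← 172
→ dayspinner.weekday()
← Wednesday
→ dayspinner.mhop(n→1)
← 1983-04-23
→ tally.split(x→49/2)
← -1247/196
→ tally.upend()
← -196/1247
→ tally.fold(x→-70)
← 13720/1247
→ tally.peek()
← 13720/1247
→ tally.fold(x→-10)
← -137200/1247


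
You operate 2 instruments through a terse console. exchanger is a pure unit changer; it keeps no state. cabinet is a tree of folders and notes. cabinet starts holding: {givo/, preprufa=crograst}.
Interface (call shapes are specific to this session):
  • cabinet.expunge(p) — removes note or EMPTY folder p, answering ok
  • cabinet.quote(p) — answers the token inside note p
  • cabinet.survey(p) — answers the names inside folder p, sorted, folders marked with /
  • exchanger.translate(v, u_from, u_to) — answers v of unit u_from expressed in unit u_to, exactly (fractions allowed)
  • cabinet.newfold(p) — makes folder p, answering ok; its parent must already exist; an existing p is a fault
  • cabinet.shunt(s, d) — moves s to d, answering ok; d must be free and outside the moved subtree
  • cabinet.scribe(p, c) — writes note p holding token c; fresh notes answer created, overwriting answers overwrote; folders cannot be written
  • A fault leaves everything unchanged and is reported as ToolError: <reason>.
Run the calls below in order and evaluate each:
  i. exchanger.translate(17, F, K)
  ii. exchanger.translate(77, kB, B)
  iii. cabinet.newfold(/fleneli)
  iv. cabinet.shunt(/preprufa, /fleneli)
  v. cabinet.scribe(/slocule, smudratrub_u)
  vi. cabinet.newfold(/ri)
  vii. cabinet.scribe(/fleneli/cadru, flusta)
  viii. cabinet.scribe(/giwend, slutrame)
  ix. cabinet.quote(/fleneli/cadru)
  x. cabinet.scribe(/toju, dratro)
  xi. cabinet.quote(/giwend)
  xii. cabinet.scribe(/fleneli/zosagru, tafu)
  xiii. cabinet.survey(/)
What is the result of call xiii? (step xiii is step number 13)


Answer: [fleneli/, givo/, giwend, preprufa, ri/, slocule, toju]

Derivation:
I invoke exchanger.translate using v→17, u_from→F, u_to→K, yielding 15889/60.
I invoke exchanger.translate using v→77, u_from→kB, u_to→B, and see 77000.
Next I call cabinet.newfold using p→/fleneli, yielding ok.
I run cabinet.shunt using s→/preprufa, d→/fleneli, → ToolError: exists.
Next I call cabinet.scribe using p→/slocule, c→smudratrub_u, giving created.
Now I run cabinet.newfold using p→/ri, and get ok.
Next I call cabinet.scribe using p→/fleneli/cadru, c→flusta: created.
Calling cabinet.scribe using p→/giwend, c→slutrame, and observe created.
I run cabinet.quote using p→/fleneli/cadru, yielding flusta.
Calling cabinet.scribe using p→/toju, c→dratro, giving created.
Invoking cabinet.quote using p→/giwend, and see slutrame.
Next I call cabinet.scribe using p→/fleneli/zosagru, c→tafu, and get created.
I run cabinet.survey using p→/, — result: [fleneli/, givo/, giwend, preprufa, ri/, slocule, toju].


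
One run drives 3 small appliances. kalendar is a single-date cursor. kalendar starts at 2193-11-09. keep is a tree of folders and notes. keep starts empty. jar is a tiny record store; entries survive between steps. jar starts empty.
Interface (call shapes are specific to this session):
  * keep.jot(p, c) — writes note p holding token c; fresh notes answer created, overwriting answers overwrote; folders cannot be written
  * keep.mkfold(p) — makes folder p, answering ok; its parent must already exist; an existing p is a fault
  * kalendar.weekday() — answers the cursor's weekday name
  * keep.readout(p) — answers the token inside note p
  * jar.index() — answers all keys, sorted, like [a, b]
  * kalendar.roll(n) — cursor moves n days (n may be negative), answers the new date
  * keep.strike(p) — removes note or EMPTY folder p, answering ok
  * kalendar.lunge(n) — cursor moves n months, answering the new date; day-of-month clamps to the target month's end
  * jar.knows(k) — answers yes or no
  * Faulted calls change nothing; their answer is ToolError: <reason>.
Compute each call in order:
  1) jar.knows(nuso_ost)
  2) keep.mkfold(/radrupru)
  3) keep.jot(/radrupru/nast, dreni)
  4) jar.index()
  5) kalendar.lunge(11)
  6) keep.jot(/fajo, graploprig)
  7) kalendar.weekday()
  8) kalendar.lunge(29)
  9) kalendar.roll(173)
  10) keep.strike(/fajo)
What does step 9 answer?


Do: knows[k='nuso_ost']
See: no
Do: mkfold[p='/radrupru']
See: ok
Do: jot[p='/radrupru/nast'; c='dreni']
See: created
Do: index[]
See: []
Do: lunge[n='11']
See: 2194-10-09
Do: jot[p='/fajo'; c='graploprig']
See: created
Do: weekday[]
See: Thursday
Do: lunge[n='29']
See: 2197-03-09
Do: roll[n='173']
See: 2197-08-29
Do: strike[p='/fajo']
See: ok

Answer: 2197-08-29


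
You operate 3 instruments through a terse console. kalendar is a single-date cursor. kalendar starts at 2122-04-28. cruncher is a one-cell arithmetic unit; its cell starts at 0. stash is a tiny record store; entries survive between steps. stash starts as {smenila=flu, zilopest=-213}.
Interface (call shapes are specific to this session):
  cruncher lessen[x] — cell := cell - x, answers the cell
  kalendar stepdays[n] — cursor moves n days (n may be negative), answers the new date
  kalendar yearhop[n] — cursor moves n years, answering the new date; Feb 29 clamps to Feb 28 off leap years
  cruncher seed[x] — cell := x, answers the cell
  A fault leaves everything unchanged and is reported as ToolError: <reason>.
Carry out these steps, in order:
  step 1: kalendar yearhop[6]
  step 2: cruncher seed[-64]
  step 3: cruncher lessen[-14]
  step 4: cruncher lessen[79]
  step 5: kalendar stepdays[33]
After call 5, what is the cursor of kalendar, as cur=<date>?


Answer: cur=2128-05-31

Derivation:
I call kalendar yearhop with n='6', → 2128-04-28.
I call cruncher seed with x='-64', and see -64.
Next I call cruncher lessen with x='-14', and observe -50.
Using cruncher lessen with x='79', → -129.
Using kalendar stepdays with n='33', which returns 2128-05-31.


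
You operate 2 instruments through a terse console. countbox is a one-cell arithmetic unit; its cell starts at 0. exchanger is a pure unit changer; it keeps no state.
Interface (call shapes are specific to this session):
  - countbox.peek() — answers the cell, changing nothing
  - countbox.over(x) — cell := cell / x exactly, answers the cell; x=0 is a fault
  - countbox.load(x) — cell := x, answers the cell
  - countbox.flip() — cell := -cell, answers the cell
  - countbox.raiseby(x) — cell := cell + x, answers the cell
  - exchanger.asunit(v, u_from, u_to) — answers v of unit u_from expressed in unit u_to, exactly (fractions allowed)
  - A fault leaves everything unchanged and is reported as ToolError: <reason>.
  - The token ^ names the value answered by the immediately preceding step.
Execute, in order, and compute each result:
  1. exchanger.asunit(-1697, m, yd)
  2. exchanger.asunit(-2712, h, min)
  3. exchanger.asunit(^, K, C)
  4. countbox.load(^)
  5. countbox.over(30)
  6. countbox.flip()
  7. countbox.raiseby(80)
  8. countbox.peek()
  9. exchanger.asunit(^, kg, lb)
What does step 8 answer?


>> exchanger.asunit(v=-1697, u_from=m, u_to=yd)
<< -2121250/1143
>> exchanger.asunit(v=-2712, u_from=h, u_to=min)
<< -162720
>> exchanger.asunit(v=^, u_from=K, u_to=C)
<< -3259863/20
>> countbox.load(x=^)
<< -3259863/20
>> countbox.over(x=30)
<< -1086621/200
>> countbox.flip()
<< 1086621/200
>> countbox.raiseby(x=80)
<< 1102621/200
>> countbox.peek()
<< 1102621/200
>> exchanger.asunit(v=^, u_from=kg, u_to=lb)
<< 551310500000/45359237

Answer: 1102621/200


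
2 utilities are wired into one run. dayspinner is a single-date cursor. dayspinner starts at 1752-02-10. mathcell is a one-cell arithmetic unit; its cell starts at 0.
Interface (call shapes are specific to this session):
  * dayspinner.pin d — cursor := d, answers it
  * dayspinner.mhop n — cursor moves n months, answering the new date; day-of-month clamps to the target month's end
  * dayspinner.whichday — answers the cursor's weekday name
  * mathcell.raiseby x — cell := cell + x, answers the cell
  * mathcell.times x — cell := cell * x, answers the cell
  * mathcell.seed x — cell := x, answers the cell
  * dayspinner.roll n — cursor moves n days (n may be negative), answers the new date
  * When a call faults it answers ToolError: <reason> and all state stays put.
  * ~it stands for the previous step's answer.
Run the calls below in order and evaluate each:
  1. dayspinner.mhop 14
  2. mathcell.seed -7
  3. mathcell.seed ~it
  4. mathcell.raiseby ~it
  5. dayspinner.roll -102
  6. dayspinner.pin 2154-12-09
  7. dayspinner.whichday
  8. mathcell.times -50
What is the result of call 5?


Answer: 1752-12-29

Derivation:
! 1. dayspinner.mhop(14) ~> 1753-04-10
! 2. mathcell.seed(-7) ~> -7
! 3. mathcell.seed(~it) ~> -7
! 4. mathcell.raiseby(~it) ~> -14
! 5. dayspinner.roll(-102) ~> 1752-12-29
! 6. dayspinner.pin(2154-12-09) ~> 2154-12-09
! 7. dayspinner.whichday() ~> Monday
! 8. mathcell.times(-50) ~> 700


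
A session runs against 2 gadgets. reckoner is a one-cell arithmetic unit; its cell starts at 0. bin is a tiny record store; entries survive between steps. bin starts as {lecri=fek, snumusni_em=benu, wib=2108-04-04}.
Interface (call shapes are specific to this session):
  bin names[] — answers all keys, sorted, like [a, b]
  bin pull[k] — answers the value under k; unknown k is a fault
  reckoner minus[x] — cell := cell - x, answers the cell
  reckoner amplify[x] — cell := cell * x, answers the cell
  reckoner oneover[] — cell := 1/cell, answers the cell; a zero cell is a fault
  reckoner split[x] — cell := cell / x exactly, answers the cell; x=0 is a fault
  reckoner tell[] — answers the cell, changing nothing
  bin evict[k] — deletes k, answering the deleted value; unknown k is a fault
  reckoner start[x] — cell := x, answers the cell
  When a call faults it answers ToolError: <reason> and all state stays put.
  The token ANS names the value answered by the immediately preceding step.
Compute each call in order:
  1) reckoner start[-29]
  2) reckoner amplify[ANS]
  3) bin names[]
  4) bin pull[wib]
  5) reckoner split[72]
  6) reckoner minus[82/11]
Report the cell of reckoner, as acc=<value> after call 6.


-- reckoner start(x='-29') : -29
-- reckoner amplify(x='ANS') : 841
-- bin names() : [lecri, snumusni_em, wib]
-- bin pull(k='wib') : 2108-04-04
-- reckoner split(x='72') : 841/72
-- reckoner minus(x='82/11') : 3347/792

Answer: acc=3347/792


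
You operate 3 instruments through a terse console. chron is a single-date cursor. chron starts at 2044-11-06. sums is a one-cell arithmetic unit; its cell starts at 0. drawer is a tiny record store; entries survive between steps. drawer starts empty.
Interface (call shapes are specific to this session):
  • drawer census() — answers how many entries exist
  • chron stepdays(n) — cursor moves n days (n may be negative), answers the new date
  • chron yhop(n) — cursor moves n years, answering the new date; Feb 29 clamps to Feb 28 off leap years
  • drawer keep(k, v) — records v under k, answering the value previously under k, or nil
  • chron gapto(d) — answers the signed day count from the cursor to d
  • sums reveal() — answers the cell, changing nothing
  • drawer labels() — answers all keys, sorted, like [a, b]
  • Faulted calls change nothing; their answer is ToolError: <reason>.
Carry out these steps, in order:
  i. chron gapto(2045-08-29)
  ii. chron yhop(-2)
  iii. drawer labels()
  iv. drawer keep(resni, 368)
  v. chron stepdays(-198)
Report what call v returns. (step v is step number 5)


Answer: 2042-04-22

Derivation:
-- chron gapto(d→2045-08-29) ~> 296
-- chron yhop(n→-2) ~> 2042-11-06
-- drawer labels() ~> []
-- drawer keep(k→resni, v→368) ~> nil
-- chron stepdays(n→-198) ~> 2042-04-22
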